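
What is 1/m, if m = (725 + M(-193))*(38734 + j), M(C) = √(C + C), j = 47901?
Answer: 145/9114192597 - I*√386/45570962985 ≈ 1.5909e-8 - 4.3113e-10*I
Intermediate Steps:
M(C) = √2*√C (M(C) = √(2*C) = √2*√C)
m = 62810375 + 86635*I*√386 (m = (725 + √2*√(-193))*(38734 + 47901) = (725 + √2*(I*√193))*86635 = (725 + I*√386)*86635 = 62810375 + 86635*I*√386 ≈ 6.281e+7 + 1.7021e+6*I)
1/m = 1/(62810375 + 86635*I*√386)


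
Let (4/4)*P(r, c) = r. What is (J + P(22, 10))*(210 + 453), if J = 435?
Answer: 302991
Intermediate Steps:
P(r, c) = r
(J + P(22, 10))*(210 + 453) = (435 + 22)*(210 + 453) = 457*663 = 302991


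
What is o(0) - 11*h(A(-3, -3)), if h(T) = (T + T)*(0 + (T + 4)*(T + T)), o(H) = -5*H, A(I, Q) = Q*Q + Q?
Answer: -15840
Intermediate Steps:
A(I, Q) = Q + Q² (A(I, Q) = Q² + Q = Q + Q²)
h(T) = 4*T²*(4 + T) (h(T) = (2*T)*(0 + (4 + T)*(2*T)) = (2*T)*(0 + 2*T*(4 + T)) = (2*T)*(2*T*(4 + T)) = 4*T²*(4 + T))
o(0) - 11*h(A(-3, -3)) = -5*0 - 44*(-3*(1 - 3))²*(4 - 3*(1 - 3)) = 0 - 44*(-3*(-2))²*(4 - 3*(-2)) = 0 - 44*6²*(4 + 6) = 0 - 44*36*10 = 0 - 11*1440 = 0 - 15840 = -15840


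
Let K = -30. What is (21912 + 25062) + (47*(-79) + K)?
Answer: 43231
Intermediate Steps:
(21912 + 25062) + (47*(-79) + K) = (21912 + 25062) + (47*(-79) - 30) = 46974 + (-3713 - 30) = 46974 - 3743 = 43231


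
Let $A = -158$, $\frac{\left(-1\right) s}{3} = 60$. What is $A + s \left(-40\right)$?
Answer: $7042$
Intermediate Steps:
$s = -180$ ($s = \left(-3\right) 60 = -180$)
$A + s \left(-40\right) = -158 - -7200 = -158 + 7200 = 7042$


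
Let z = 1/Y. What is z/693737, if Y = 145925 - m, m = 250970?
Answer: -1/72873603165 ≈ -1.3722e-11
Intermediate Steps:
Y = -105045 (Y = 145925 - 1*250970 = 145925 - 250970 = -105045)
z = -1/105045 (z = 1/(-105045) = -1/105045 ≈ -9.5197e-6)
z/693737 = -1/105045/693737 = -1/105045*1/693737 = -1/72873603165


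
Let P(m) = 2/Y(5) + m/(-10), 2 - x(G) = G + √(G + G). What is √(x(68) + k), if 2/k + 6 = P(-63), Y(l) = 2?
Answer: √(-10894 - 338*√34)/13 ≈ 8.7249*I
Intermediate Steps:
x(G) = 2 - G - √2*√G (x(G) = 2 - (G + √(G + G)) = 2 - (G + √(2*G)) = 2 - (G + √2*√G) = 2 + (-G - √2*√G) = 2 - G - √2*√G)
P(m) = 1 - m/10 (P(m) = 2/2 + m/(-10) = 2*(½) + m*(-⅒) = 1 - m/10)
k = 20/13 (k = 2/(-6 + (1 - ⅒*(-63))) = 2/(-6 + (1 + 63/10)) = 2/(-6 + 73/10) = 2/(13/10) = 2*(10/13) = 20/13 ≈ 1.5385)
√(x(68) + k) = √((2 - 1*68 - √2*√68) + 20/13) = √((2 - 68 - √2*2*√17) + 20/13) = √((2 - 68 - 2*√34) + 20/13) = √((-66 - 2*√34) + 20/13) = √(-838/13 - 2*√34)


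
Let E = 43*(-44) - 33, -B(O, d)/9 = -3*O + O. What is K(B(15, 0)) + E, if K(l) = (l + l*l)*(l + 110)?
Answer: 27802675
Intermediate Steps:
B(O, d) = 18*O (B(O, d) = -9*(-3*O + O) = -(-18)*O = 18*O)
K(l) = (110 + l)*(l + l²) (K(l) = (l + l²)*(110 + l) = (110 + l)*(l + l²))
E = -1925 (E = -1892 - 33 = -1925)
K(B(15, 0)) + E = (18*15)*(110 + (18*15)² + 111*(18*15)) - 1925 = 270*(110 + 270² + 111*270) - 1925 = 270*(110 + 72900 + 29970) - 1925 = 270*102980 - 1925 = 27804600 - 1925 = 27802675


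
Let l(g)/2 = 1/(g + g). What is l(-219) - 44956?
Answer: -9845365/219 ≈ -44956.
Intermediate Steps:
l(g) = 1/g (l(g) = 2/(g + g) = 2/((2*g)) = 2*(1/(2*g)) = 1/g)
l(-219) - 44956 = 1/(-219) - 44956 = -1/219 - 44956 = -9845365/219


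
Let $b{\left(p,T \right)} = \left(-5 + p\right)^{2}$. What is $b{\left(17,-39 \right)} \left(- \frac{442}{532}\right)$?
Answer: $- \frac{15912}{133} \approx -119.64$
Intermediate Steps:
$b{\left(17,-39 \right)} \left(- \frac{442}{532}\right) = \left(-5 + 17\right)^{2} \left(- \frac{442}{532}\right) = 12^{2} \left(\left(-442\right) \frac{1}{532}\right) = 144 \left(- \frac{221}{266}\right) = - \frac{15912}{133}$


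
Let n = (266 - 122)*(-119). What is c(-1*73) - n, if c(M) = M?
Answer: 17063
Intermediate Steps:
n = -17136 (n = 144*(-119) = -17136)
c(-1*73) - n = -1*73 - 1*(-17136) = -73 + 17136 = 17063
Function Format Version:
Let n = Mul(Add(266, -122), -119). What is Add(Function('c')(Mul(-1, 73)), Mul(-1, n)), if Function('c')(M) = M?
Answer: 17063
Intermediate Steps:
n = -17136 (n = Mul(144, -119) = -17136)
Add(Function('c')(Mul(-1, 73)), Mul(-1, n)) = Add(Mul(-1, 73), Mul(-1, -17136)) = Add(-73, 17136) = 17063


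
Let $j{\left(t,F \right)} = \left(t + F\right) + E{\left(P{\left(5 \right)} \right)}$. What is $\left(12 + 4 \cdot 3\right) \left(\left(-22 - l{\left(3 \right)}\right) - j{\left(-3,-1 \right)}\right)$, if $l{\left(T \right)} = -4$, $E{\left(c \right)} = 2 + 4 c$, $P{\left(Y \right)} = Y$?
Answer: $-864$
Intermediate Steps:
$j{\left(t,F \right)} = 22 + F + t$ ($j{\left(t,F \right)} = \left(t + F\right) + \left(2 + 4 \cdot 5\right) = \left(F + t\right) + \left(2 + 20\right) = \left(F + t\right) + 22 = 22 + F + t$)
$\left(12 + 4 \cdot 3\right) \left(\left(-22 - l{\left(3 \right)}\right) - j{\left(-3,-1 \right)}\right) = \left(12 + 4 \cdot 3\right) \left(\left(-22 - -4\right) - \left(22 - 1 - 3\right)\right) = \left(12 + 12\right) \left(\left(-22 + 4\right) - 18\right) = 24 \left(-18 - 18\right) = 24 \left(-36\right) = -864$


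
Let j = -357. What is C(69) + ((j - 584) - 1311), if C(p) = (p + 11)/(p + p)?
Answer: -155348/69 ≈ -2251.4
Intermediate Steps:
C(p) = (11 + p)/(2*p) (C(p) = (11 + p)/((2*p)) = (11 + p)*(1/(2*p)) = (11 + p)/(2*p))
C(69) + ((j - 584) - 1311) = (½)*(11 + 69)/69 + ((-357 - 584) - 1311) = (½)*(1/69)*80 + (-941 - 1311) = 40/69 - 2252 = -155348/69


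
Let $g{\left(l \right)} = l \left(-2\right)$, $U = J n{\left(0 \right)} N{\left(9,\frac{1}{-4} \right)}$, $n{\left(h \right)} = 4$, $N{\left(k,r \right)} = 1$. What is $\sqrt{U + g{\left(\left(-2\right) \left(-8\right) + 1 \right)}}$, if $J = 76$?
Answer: $3 \sqrt{30} \approx 16.432$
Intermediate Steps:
$U = 304$ ($U = 76 \cdot 4 \cdot 1 = 304 \cdot 1 = 304$)
$g{\left(l \right)} = - 2 l$
$\sqrt{U + g{\left(\left(-2\right) \left(-8\right) + 1 \right)}} = \sqrt{304 - 2 \left(\left(-2\right) \left(-8\right) + 1\right)} = \sqrt{304 - 2 \left(16 + 1\right)} = \sqrt{304 - 34} = \sqrt{270} = 3 \sqrt{30}$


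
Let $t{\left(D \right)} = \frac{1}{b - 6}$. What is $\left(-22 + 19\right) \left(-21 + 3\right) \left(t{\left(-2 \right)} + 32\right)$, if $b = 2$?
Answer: $\frac{3429}{2} \approx 1714.5$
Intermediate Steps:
$t{\left(D \right)} = - \frac{1}{4}$ ($t{\left(D \right)} = \frac{1}{2 - 6} = \frac{1}{-4} = - \frac{1}{4}$)
$\left(-22 + 19\right) \left(-21 + 3\right) \left(t{\left(-2 \right)} + 32\right) = \left(-22 + 19\right) \left(-21 + 3\right) \left(- \frac{1}{4} + 32\right) = \left(-3\right) \left(-18\right) \frac{127}{4} = 54 \cdot \frac{127}{4} = \frac{3429}{2}$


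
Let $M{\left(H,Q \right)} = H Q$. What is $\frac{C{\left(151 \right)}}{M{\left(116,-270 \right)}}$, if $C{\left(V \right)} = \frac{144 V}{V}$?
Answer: $- \frac{2}{435} \approx -0.0045977$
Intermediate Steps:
$C{\left(V \right)} = 144$
$\frac{C{\left(151 \right)}}{M{\left(116,-270 \right)}} = \frac{144}{116 \left(-270\right)} = \frac{144}{-31320} = 144 \left(- \frac{1}{31320}\right) = - \frac{2}{435}$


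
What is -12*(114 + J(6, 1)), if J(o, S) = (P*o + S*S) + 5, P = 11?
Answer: -2232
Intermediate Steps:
J(o, S) = 5 + S² + 11*o (J(o, S) = (11*o + S*S) + 5 = (11*o + S²) + 5 = (S² + 11*o) + 5 = 5 + S² + 11*o)
-12*(114 + J(6, 1)) = -12*(114 + (5 + 1² + 11*6)) = -12*(114 + (5 + 1 + 66)) = -12*(114 + 72) = -12*186 = -2232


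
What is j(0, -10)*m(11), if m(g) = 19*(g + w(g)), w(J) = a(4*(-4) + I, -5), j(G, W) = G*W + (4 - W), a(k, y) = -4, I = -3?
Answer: 1862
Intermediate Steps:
j(G, W) = 4 - W + G*W
w(J) = -4
m(g) = -76 + 19*g (m(g) = 19*(g - 4) = 19*(-4 + g) = -76 + 19*g)
j(0, -10)*m(11) = (4 - 1*(-10) + 0*(-10))*(-76 + 19*11) = (4 + 10 + 0)*(-76 + 209) = 14*133 = 1862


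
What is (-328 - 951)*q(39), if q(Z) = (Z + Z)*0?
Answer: 0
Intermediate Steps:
q(Z) = 0 (q(Z) = (2*Z)*0 = 0)
(-328 - 951)*q(39) = (-328 - 951)*0 = -1279*0 = 0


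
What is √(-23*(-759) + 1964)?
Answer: √19421 ≈ 139.36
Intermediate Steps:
√(-23*(-759) + 1964) = √(17457 + 1964) = √19421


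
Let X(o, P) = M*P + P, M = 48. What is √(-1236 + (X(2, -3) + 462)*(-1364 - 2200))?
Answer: 2*I*√280974 ≈ 1060.1*I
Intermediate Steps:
X(o, P) = 49*P (X(o, P) = 48*P + P = 49*P)
√(-1236 + (X(2, -3) + 462)*(-1364 - 2200)) = √(-1236 + (49*(-3) + 462)*(-1364 - 2200)) = √(-1236 + (-147 + 462)*(-3564)) = √(-1236 + 315*(-3564)) = √(-1236 - 1122660) = √(-1123896) = 2*I*√280974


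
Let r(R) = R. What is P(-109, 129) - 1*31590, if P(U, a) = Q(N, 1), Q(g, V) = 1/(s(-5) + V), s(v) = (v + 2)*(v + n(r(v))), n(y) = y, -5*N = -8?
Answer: -979289/31 ≈ -31590.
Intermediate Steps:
N = 8/5 (N = -⅕*(-8) = 8/5 ≈ 1.6000)
s(v) = 2*v*(2 + v) (s(v) = (v + 2)*(v + v) = (2 + v)*(2*v) = 2*v*(2 + v))
Q(g, V) = 1/(30 + V) (Q(g, V) = 1/(2*(-5)*(2 - 5) + V) = 1/(2*(-5)*(-3) + V) = 1/(30 + V))
P(U, a) = 1/31 (P(U, a) = 1/(30 + 1) = 1/31)
P(-109, 129) - 1*31590 = 1/31 - 1*31590 = 1/31 - 31590 = -979289/31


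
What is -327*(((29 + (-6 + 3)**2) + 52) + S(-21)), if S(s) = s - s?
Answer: -29430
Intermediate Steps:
S(s) = 0
-327*(((29 + (-6 + 3)**2) + 52) + S(-21)) = -327*(((29 + (-6 + 3)**2) + 52) + 0) = -327*(((29 + (-3)**2) + 52) + 0) = -327*(((29 + 9) + 52) + 0) = -327*((38 + 52) + 0) = -327*(90 + 0) = -327*90 = -29430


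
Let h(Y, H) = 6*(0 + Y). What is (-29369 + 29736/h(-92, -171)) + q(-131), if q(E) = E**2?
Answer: -282023/23 ≈ -12262.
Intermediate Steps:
h(Y, H) = 6*Y
(-29369 + 29736/h(-92, -171)) + q(-131) = (-29369 + 29736/((6*(-92)))) + (-131)**2 = (-29369 + 29736/(-552)) + 17161 = (-29369 + 29736*(-1/552)) + 17161 = (-29369 - 1239/23) + 17161 = -676726/23 + 17161 = -282023/23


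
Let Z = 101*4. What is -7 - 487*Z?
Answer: -196755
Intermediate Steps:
Z = 404
-7 - 487*Z = -7 - 487*404 = -7 - 196748 = -196755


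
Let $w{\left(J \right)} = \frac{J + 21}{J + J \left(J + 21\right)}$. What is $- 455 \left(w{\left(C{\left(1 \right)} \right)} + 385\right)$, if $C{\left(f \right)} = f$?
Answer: $- \frac{4039035}{23} \approx -1.7561 \cdot 10^{5}$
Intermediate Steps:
$w{\left(J \right)} = \frac{21 + J}{J + J \left(21 + J\right)}$
$- 455 \left(w{\left(C{\left(1 \right)} \right)} + 385\right) = - 455 \left(\frac{21 + 1}{1 \left(22 + 1\right)} + 385\right) = - 455 \left(1 \cdot \frac{1}{23} \cdot 22 + 385\right) = - 455 \left(\frac{22}{23} + 385\right) = \left(-455\right) \frac{8877}{23} = - \frac{4039035}{23}$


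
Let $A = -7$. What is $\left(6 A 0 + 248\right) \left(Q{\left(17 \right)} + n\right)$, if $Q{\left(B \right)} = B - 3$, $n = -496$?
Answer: $-119536$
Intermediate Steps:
$Q{\left(B \right)} = -3 + B$
$\left(6 A 0 + 248\right) \left(Q{\left(17 \right)} + n\right) = \left(6 \left(-7\right) 0 + 248\right) \left(\left(-3 + 17\right) - 496\right) = \left(\left(-42\right) 0 + 248\right) \left(14 - 496\right) = \left(0 + 248\right) \left(-482\right) = 248 \left(-482\right) = -119536$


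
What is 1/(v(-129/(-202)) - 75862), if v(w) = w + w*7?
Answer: -101/7661546 ≈ -1.3183e-5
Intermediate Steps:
v(w) = 8*w (v(w) = w + 7*w = 8*w)
1/(v(-129/(-202)) - 75862) = 1/(8*(-129/(-202)) - 75862) = 1/(8*(-129*(-1/202)) - 75862) = 1/(8*(129/202) - 75862) = 1/(516/101 - 75862) = 1/(-7661546/101) = -101/7661546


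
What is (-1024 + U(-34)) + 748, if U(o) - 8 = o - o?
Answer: -268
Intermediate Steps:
U(o) = 8 (U(o) = 8 + (o - o) = 8 + 0 = 8)
(-1024 + U(-34)) + 748 = (-1024 + 8) + 748 = -1016 + 748 = -268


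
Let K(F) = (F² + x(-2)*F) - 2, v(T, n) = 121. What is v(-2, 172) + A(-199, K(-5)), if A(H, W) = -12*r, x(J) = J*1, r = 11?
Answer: -11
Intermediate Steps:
x(J) = J
K(F) = -2 + F² - 2*F (K(F) = (F² - 2*F) - 2 = -2 + F² - 2*F)
A(H, W) = -132 (A(H, W) = -12*11 = -132)
v(-2, 172) + A(-199, K(-5)) = 121 - 132 = -11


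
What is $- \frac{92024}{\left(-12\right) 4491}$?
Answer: $\frac{23006}{13473} \approx 1.7076$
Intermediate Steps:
$- \frac{92024}{\left(-12\right) 4491} = - \frac{92024}{-53892} = - \frac{92024 \left(-1\right)}{53892} = \left(-1\right) \left(- \frac{23006}{13473}\right) = \frac{23006}{13473}$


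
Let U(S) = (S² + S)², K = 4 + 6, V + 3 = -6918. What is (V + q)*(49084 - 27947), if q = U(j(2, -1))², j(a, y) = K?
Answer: 3094521880823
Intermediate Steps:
V = -6921 (V = -3 - 6918 = -6921)
K = 10
j(a, y) = 10
U(S) = (S + S²)²
q = 146410000 (q = (10²*(1 + 10)²)² = (100*11²)² = (100*121)² = 12100² = 146410000)
(V + q)*(49084 - 27947) = (-6921 + 146410000)*(49084 - 27947) = 146403079*21137 = 3094521880823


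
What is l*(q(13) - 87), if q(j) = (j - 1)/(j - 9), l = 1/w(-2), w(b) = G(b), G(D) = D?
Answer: 42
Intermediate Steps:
w(b) = b
l = -1/2 (l = 1/(-2) = -1/2 ≈ -0.50000)
q(j) = (-1 + j)/(-9 + j)
l*(q(13) - 87) = -((-1 + 13)/(-9 + 13) - 87)/2 = -(12/4 - 87)/2 = -((1/4)*12 - 87)/2 = -(3 - 87)/2 = -1/2*(-84) = 42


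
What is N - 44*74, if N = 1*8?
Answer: -3248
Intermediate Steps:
N = 8
N - 44*74 = 8 - 44*74 = 8 - 3256 = -3248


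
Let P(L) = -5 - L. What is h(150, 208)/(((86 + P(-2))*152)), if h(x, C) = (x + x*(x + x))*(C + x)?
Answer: 4040925/3154 ≈ 1281.2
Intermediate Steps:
h(x, C) = (C + x)*(x + 2*x**2) (h(x, C) = (x + x*(2*x))*(C + x) = (x + 2*x**2)*(C + x) = (C + x)*(x + 2*x**2))
h(150, 208)/(((86 + P(-2))*152)) = (150*(208 + 150 + 2*150**2 + 2*208*150))/(((86 + (-5 - 1*(-2)))*152)) = (150*(208 + 150 + 2*22500 + 62400))/(((86 + (-5 + 2))*152)) = (150*(208 + 150 + 45000 + 62400))/(((86 - 3)*152)) = (150*107758)/((83*152)) = 16163700/12616 = 16163700*(1/12616) = 4040925/3154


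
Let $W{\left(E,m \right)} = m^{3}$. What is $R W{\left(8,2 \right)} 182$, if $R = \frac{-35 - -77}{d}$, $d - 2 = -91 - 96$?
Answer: $- \frac{61152}{185} \approx -330.55$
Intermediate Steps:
$d = -185$ ($d = 2 - 187 = -185$)
$R = - \frac{42}{185}$ ($R = \frac{-35 - -77}{-185} = \left(-35 + 77\right) \left(- \frac{1}{185}\right) = 42 \left(- \frac{1}{185}\right) = - \frac{42}{185} \approx -0.22703$)
$R W{\left(8,2 \right)} 182 = - \frac{42 \cdot 2^{3}}{185} \cdot 182 = \left(- \frac{42}{185}\right) 8 \cdot 182 = \left(- \frac{336}{185}\right) 182 = - \frac{61152}{185}$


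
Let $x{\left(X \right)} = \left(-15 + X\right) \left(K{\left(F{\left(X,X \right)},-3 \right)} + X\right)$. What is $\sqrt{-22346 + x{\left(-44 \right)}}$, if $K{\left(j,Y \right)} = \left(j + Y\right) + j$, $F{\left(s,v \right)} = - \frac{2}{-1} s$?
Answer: $3 i \sqrt{1021} \approx 95.859 i$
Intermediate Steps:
$F{\left(s,v \right)} = 2 s$ ($F{\left(s,v \right)} = \left(-2\right) \left(-1\right) s = 2 s$)
$K{\left(j,Y \right)} = Y + 2 j$ ($K{\left(j,Y \right)} = \left(Y + j\right) + j = Y + 2 j$)
$x{\left(X \right)} = \left(-15 + X\right) \left(-3 + 5 X\right)$ ($x{\left(X \right)} = \left(-15 + X\right) \left(\left(-3 + 2 \cdot 2 X\right) + X\right) = \left(-15 + X\right) \left(\left(-3 + 4 X\right) + X\right) = \left(-15 + X\right) \left(-3 + 5 X\right)$)
$\sqrt{-22346 + x{\left(-44 \right)}} = \sqrt{-22346 + \left(45 - -3432 + 5 \left(-44\right)^{2}\right)} = \sqrt{-22346 + \left(45 + 3432 + 5 \cdot 1936\right)} = \sqrt{-22346 + \left(45 + 3432 + 9680\right)} = \sqrt{-22346 + 13157} = \sqrt{-9189} = 3 i \sqrt{1021}$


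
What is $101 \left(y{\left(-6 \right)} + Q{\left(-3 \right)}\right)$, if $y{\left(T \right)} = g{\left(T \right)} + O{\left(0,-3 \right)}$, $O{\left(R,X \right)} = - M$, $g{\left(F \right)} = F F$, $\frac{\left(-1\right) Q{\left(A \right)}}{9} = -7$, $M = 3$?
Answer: $9696$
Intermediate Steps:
$Q{\left(A \right)} = 63$ ($Q{\left(A \right)} = \left(-9\right) \left(-7\right) = 63$)
$g{\left(F \right)} = F^{2}$
$O{\left(R,X \right)} = -3$ ($O{\left(R,X \right)} = \left(-1\right) 3 = -3$)
$y{\left(T \right)} = -3 + T^{2}$ ($y{\left(T \right)} = T^{2} - 3 = -3 + T^{2}$)
$101 \left(y{\left(-6 \right)} + Q{\left(-3 \right)}\right) = 101 \left(\left(-3 + \left(-6\right)^{2}\right) + 63\right) = 101 \left(\left(-3 + 36\right) + 63\right) = 101 \left(33 + 63\right) = 101 \cdot 96 = 9696$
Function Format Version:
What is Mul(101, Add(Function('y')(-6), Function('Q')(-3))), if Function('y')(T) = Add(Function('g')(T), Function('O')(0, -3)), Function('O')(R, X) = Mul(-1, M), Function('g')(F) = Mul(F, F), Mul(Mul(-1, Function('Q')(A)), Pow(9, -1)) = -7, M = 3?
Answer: 9696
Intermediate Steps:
Function('Q')(A) = 63 (Function('Q')(A) = Mul(-9, -7) = 63)
Function('g')(F) = Pow(F, 2)
Function('O')(R, X) = -3 (Function('O')(R, X) = Mul(-1, 3) = -3)
Function('y')(T) = Add(-3, Pow(T, 2)) (Function('y')(T) = Add(Pow(T, 2), -3) = Add(-3, Pow(T, 2)))
Mul(101, Add(Function('y')(-6), Function('Q')(-3))) = Mul(101, Add(Add(-3, Pow(-6, 2)), 63)) = Mul(101, Add(Add(-3, 36), 63)) = Mul(101, Add(33, 63)) = Mul(101, 96) = 9696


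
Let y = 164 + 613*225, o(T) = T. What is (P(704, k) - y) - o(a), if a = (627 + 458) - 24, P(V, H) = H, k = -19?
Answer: -139169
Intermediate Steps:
a = 1061 (a = 1085 - 24 = 1061)
y = 138089 (y = 164 + 137925 = 138089)
(P(704, k) - y) - o(a) = (-19 - 1*138089) - 1*1061 = (-19 - 138089) - 1061 = -138108 - 1061 = -139169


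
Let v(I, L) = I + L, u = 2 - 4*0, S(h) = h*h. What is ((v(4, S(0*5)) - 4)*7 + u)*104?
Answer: 208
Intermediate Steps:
S(h) = h²
u = 2 (u = 2 + 0 = 2)
((v(4, S(0*5)) - 4)*7 + u)*104 = (((4 + (0*5)²) - 4)*7 + 2)*104 = (((4 + 0²) - 4)*7 + 2)*104 = (((4 + 0) - 4)*7 + 2)*104 = ((4 - 4)*7 + 2)*104 = (0*7 + 2)*104 = (0 + 2)*104 = 2*104 = 208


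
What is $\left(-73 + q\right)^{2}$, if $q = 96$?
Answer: $529$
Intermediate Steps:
$\left(-73 + q\right)^{2} = \left(-73 + 96\right)^{2} = 23^{2} = 529$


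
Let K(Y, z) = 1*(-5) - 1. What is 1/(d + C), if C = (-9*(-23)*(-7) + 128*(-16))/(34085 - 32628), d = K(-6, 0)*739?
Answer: -1457/6463835 ≈ -0.00022541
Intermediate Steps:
K(Y, z) = -6 (K(Y, z) = -5 - 1 = -6)
d = -4434 (d = -6*739 = -4434)
C = -3497/1457 (C = (207*(-7) - 2048)/1457 = (-1449 - 2048)*(1/1457) = -3497*1/1457 = -3497/1457 ≈ -2.4001)
1/(d + C) = 1/(-4434 - 3497/1457) = 1/(-6463835/1457) = -1457/6463835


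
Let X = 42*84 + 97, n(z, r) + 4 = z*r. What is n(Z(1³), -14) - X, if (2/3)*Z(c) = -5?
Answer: -3524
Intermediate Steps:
Z(c) = -15/2 (Z(c) = (3/2)*(-5) = -15/2)
n(z, r) = -4 + r*z (n(z, r) = -4 + z*r = -4 + r*z)
X = 3625 (X = 3528 + 97 = 3625)
n(Z(1³), -14) - X = (-4 - 14*(-15/2)) - 1*3625 = (-4 + 105) - 3625 = 101 - 3625 = -3524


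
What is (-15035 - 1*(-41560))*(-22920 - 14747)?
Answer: -999117175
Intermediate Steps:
(-15035 - 1*(-41560))*(-22920 - 14747) = (-15035 + 41560)*(-37667) = 26525*(-37667) = -999117175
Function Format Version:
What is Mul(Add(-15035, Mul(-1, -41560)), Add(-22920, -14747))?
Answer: -999117175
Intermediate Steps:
Mul(Add(-15035, Mul(-1, -41560)), Add(-22920, -14747)) = Mul(Add(-15035, 41560), -37667) = Mul(26525, -37667) = -999117175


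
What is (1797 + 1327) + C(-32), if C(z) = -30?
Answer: 3094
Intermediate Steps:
(1797 + 1327) + C(-32) = (1797 + 1327) - 30 = 3124 - 30 = 3094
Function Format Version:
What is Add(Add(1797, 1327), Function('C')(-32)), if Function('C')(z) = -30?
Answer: 3094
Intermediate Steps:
Add(Add(1797, 1327), Function('C')(-32)) = Add(Add(1797, 1327), -30) = Add(3124, -30) = 3094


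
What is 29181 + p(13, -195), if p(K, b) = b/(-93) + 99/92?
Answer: 83233261/2852 ≈ 29184.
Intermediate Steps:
p(K, b) = 99/92 - b/93 (p(K, b) = b*(-1/93) + 99*(1/92) = -b/93 + 99/92 = 99/92 - b/93)
29181 + p(13, -195) = 29181 + (99/92 - 1/93*(-195)) = 29181 + (99/92 + 65/31) = 29181 + 9049/2852 = 83233261/2852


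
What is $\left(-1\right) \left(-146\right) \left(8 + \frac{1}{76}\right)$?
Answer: $\frac{44457}{38} \approx 1169.9$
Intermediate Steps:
$\left(-1\right) \left(-146\right) \left(8 + \frac{1}{76}\right) = 146 \left(8 + \frac{1}{76}\right) = 146 \cdot \frac{609}{76} = \frac{44457}{38}$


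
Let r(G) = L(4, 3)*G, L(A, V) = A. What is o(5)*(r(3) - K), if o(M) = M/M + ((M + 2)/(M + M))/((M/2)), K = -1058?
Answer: 6848/5 ≈ 1369.6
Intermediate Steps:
r(G) = 4*G
o(M) = 1 + (2 + M)/M² (o(M) = 1 + ((2 + M)/((2*M)))/((M*(½))) = 1 + ((2 + M)*(1/(2*M)))/((M/2)) = 1 + ((2 + M)/(2*M))*(2/M) = 1 + (2 + M)/M²)
o(5)*(r(3) - K) = ((2 + 5 + 5²)/5²)*(4*3 - 1*(-1058)) = ((2 + 5 + 25)/25)*(12 + 1058) = ((1/25)*32)*1070 = (32/25)*1070 = 6848/5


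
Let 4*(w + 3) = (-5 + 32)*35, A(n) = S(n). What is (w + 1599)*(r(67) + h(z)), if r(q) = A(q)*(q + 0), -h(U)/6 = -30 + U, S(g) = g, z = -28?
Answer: 35450373/4 ≈ 8.8626e+6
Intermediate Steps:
A(n) = n
h(U) = 180 - 6*U (h(U) = -6*(-30 + U) = 180 - 6*U)
r(q) = q² (r(q) = q*(q + 0) = q*q = q²)
w = 933/4 (w = -3 + ((-5 + 32)*35)/4 = -3 + (27*35)/4 = -3 + (¼)*945 = -3 + 945/4 = 933/4 ≈ 233.25)
(w + 1599)*(r(67) + h(z)) = (933/4 + 1599)*(67² + (180 - 6*(-28))) = 7329*(4489 + (180 + 168))/4 = 7329*(4489 + 348)/4 = (7329/4)*4837 = 35450373/4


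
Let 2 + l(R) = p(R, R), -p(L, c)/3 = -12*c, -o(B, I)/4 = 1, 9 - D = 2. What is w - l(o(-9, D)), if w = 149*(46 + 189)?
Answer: 35161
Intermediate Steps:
D = 7 (D = 9 - 1*2 = 9 - 2 = 7)
o(B, I) = -4 (o(B, I) = -4*1 = -4)
w = 35015 (w = 149*235 = 35015)
p(L, c) = 36*c (p(L, c) = -(-36)*c = 36*c)
l(R) = -2 + 36*R
w - l(o(-9, D)) = 35015 - (-2 + 36*(-4)) = 35015 - (-2 - 144) = 35015 - 1*(-146) = 35015 + 146 = 35161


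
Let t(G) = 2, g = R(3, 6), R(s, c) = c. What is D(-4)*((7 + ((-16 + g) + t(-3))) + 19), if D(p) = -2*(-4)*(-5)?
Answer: -720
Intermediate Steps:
g = 6
D(p) = -40 (D(p) = 8*(-5) = -40)
D(-4)*((7 + ((-16 + g) + t(-3))) + 19) = -40*((7 + ((-16 + 6) + 2)) + 19) = -40*((7 + (-10 + 2)) + 19) = -40*((7 - 8) + 19) = -40*(-1 + 19) = -40*18 = -720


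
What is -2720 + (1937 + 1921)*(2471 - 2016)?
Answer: 1752670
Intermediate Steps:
-2720 + (1937 + 1921)*(2471 - 2016) = -2720 + 3858*455 = -2720 + 1755390 = 1752670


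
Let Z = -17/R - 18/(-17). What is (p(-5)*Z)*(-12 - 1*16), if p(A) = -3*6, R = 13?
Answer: -27720/221 ≈ -125.43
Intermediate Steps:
p(A) = -18
Z = -55/221 (Z = -17/13 - 18/(-17) = -17*1/13 - 18*(-1/17) = -17/13 + 18/17 = -55/221 ≈ -0.24887)
(p(-5)*Z)*(-12 - 1*16) = (-18*(-55/221))*(-12 - 1*16) = 990*(-12 - 16)/221 = (990/221)*(-28) = -27720/221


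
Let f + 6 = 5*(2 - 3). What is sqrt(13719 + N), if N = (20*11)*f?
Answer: sqrt(11299) ≈ 106.30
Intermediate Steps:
f = -11 (f = -6 + 5*(2 - 3) = -6 + 5*(-1) = -6 - 5 = -11)
N = -2420 (N = (20*11)*(-11) = 220*(-11) = -2420)
sqrt(13719 + N) = sqrt(13719 - 2420) = sqrt(11299)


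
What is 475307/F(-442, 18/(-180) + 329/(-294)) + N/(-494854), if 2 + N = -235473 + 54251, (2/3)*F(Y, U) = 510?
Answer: 117673103269/189281655 ≈ 621.68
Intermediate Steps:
F(Y, U) = 765 (F(Y, U) = (3/2)*510 = 765)
N = -181224 (N = -2 + (-235473 + 54251) = -2 - 181222 = -181224)
475307/F(-442, 18/(-180) + 329/(-294)) + N/(-494854) = 475307/765 - 181224/(-494854) = 475307*(1/765) - 181224*(-1/494854) = 475307/765 + 90612/247427 = 117673103269/189281655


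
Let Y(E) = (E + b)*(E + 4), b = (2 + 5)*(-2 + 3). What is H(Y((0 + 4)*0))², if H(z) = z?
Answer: 784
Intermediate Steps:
b = 7 (b = 7*1 = 7)
Y(E) = (4 + E)*(7 + E) (Y(E) = (E + 7)*(E + 4) = (7 + E)*(4 + E) = (4 + E)*(7 + E))
H(Y((0 + 4)*0))² = (28 + ((0 + 4)*0)² + 11*((0 + 4)*0))² = (28 + (4*0)² + 11*(4*0))² = (28 + 0² + 11*0)² = (28 + 0 + 0)² = 28² = 784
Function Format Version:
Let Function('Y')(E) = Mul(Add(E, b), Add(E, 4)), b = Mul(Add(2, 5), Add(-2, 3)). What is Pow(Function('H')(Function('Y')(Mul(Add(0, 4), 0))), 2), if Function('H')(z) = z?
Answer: 784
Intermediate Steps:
b = 7 (b = Mul(7, 1) = 7)
Function('Y')(E) = Mul(Add(4, E), Add(7, E)) (Function('Y')(E) = Mul(Add(E, 7), Add(E, 4)) = Mul(Add(7, E), Add(4, E)) = Mul(Add(4, E), Add(7, E)))
Pow(Function('H')(Function('Y')(Mul(Add(0, 4), 0))), 2) = Pow(Add(28, Pow(Mul(Add(0, 4), 0), 2), Mul(11, Mul(Add(0, 4), 0))), 2) = Pow(Add(28, Pow(Mul(4, 0), 2), Mul(11, Mul(4, 0))), 2) = Pow(Add(28, Pow(0, 2), Mul(11, 0)), 2) = Pow(Add(28, 0, 0), 2) = Pow(28, 2) = 784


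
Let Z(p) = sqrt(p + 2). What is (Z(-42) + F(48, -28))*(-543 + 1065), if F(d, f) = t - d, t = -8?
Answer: -29232 + 1044*I*sqrt(10) ≈ -29232.0 + 3301.4*I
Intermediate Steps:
Z(p) = sqrt(2 + p)
F(d, f) = -8 - d
(Z(-42) + F(48, -28))*(-543 + 1065) = (sqrt(2 - 42) + (-8 - 1*48))*(-543 + 1065) = (sqrt(-40) + (-8 - 48))*522 = (2*I*sqrt(10) - 56)*522 = (-56 + 2*I*sqrt(10))*522 = -29232 + 1044*I*sqrt(10)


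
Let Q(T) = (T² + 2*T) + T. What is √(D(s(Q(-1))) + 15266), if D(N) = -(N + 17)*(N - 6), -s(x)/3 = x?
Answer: √15266 ≈ 123.56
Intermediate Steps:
Q(T) = T² + 3*T
s(x) = -3*x
D(N) = -(-6 + N)*(17 + N) (D(N) = -(17 + N)*(-6 + N) = -(-6 + N)*(17 + N))
√(D(s(Q(-1))) + 15266) = √((102 - (-(-3)*(3 - 1))² - (-33)*(-(3 - 1))) + 15266) = √((102 - (-(-3)*2)² - (-33)*(-1*2)) + 15266) = √((102 - (-3*(-2))² - (-33)*(-2)) + 15266) = √((102 - 1*6² - 11*6) + 15266) = √((102 - 1*36 - 66) + 15266) = √((102 - 36 - 66) + 15266) = √(0 + 15266) = √15266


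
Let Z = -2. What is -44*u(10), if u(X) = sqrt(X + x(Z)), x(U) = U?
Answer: -88*sqrt(2) ≈ -124.45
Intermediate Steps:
u(X) = sqrt(-2 + X) (u(X) = sqrt(X - 2) = sqrt(-2 + X))
-44*u(10) = -44*sqrt(-2 + 10) = -88*sqrt(2)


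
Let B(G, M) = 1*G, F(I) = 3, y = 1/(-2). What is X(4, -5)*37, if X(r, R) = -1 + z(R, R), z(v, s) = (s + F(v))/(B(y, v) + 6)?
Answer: -555/11 ≈ -50.455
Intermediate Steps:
y = -½ ≈ -0.50000
B(G, M) = G
z(v, s) = 6/11 + 2*s/11 (z(v, s) = (s + 3)/(-½ + 6) = (3 + s)/(11/2) = (3 + s)*(2/11) = 6/11 + 2*s/11)
X(r, R) = -5/11 + 2*R/11 (X(r, R) = -1 + (6/11 + 2*R/11) = -5/11 + 2*R/11)
X(4, -5)*37 = (-5/11 + (2/11)*(-5))*37 = (-5/11 - 10/11)*37 = -15/11*37 = -555/11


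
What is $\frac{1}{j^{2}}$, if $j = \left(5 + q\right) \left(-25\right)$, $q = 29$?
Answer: $\frac{1}{722500} \approx 1.3841 \cdot 10^{-6}$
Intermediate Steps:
$j = -850$ ($j = \left(5 + 29\right) \left(-25\right) = 34 \left(-25\right) = -850$)
$\frac{1}{j^{2}} = \frac{1}{\left(-850\right)^{2}} = \frac{1}{722500}$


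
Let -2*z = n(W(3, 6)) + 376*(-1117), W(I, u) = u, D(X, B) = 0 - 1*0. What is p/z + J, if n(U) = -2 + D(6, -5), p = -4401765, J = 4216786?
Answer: 98389778653/23333 ≈ 4.2168e+6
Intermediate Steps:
D(X, B) = 0 (D(X, B) = 0 + 0 = 0)
n(U) = -2 (n(U) = -2 + 0 = -2)
z = 209997 (z = -(-2 + 376*(-1117))/2 = -(-2 - 419992)/2 = -½*(-419994) = 209997)
p/z + J = -4401765/209997 + 4216786 = -4401765*1/209997 + 4216786 = -489085/23333 + 4216786 = 98389778653/23333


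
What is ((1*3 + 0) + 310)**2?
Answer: 97969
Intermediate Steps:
((1*3 + 0) + 310)**2 = ((3 + 0) + 310)**2 = (3 + 310)**2 = 313**2 = 97969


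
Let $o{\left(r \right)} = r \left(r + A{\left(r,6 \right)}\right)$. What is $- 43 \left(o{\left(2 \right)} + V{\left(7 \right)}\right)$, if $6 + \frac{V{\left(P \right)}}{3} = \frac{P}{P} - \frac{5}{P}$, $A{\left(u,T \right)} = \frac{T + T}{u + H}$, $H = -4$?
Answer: $\frac{7568}{7} \approx 1081.1$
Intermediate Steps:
$A{\left(u,T \right)} = \frac{2 T}{-4 + u}$ ($A{\left(u,T \right)} = \frac{T + T}{u - 4} = \frac{2 T}{-4 + u}$)
$o{\left(r \right)} = r \left(r + \frac{12}{-4 + r}\right)$ ($o{\left(r \right)} = r \left(r + 2 \cdot 6 \frac{1}{-4 + r}\right) = r \left(r + \frac{12}{-4 + r}\right)$)
$V{\left(P \right)} = -15 - \frac{15}{P}$ ($V{\left(P \right)} = -18 + 3 \left(\frac{P}{P} - \frac{5}{P}\right) = -18 + 3 \left(1 - \frac{5}{P}\right) = -18 + \left(3 - \frac{15}{P}\right) = -15 - \frac{15}{P}$)
$- 43 \left(o{\left(2 \right)} + V{\left(7 \right)}\right) = - 43 \left(\frac{2 \left(12 + 2 \left(-4 + 2\right)\right)}{-4 + 2} - \left(15 + \frac{15}{7}\right)\right) = - 43 \left(\frac{2 \left(12 + 2 \left(-2\right)\right)}{-2} - \frac{120}{7}\right) = - 43 \left(2 \left(- \frac{1}{2}\right) \left(12 - 4\right) - \frac{120}{7}\right) = - 43 \left(2 \left(- \frac{1}{2}\right) 8 - \frac{120}{7}\right) = - 43 \left(-8 - \frac{120}{7}\right) = \left(-43\right) \left(- \frac{176}{7}\right) = \frac{7568}{7}$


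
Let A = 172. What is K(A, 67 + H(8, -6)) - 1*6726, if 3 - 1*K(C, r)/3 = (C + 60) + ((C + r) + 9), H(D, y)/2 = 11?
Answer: -8223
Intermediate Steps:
H(D, y) = 22 (H(D, y) = 2*11 = 22)
K(C, r) = -198 - 6*C - 3*r (K(C, r) = 9 - 3*((C + 60) + ((C + r) + 9)) = 9 - 3*((60 + C) + (9 + C + r)) = 9 - 3*(69 + r + 2*C) = 9 + (-207 - 6*C - 3*r) = -198 - 6*C - 3*r)
K(A, 67 + H(8, -6)) - 1*6726 = (-198 - 6*172 - 3*(67 + 22)) - 1*6726 = (-198 - 1032 - 3*89) - 6726 = (-198 - 1032 - 267) - 6726 = -1497 - 6726 = -8223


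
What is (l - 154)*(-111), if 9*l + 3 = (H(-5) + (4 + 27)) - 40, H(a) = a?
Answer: 51911/3 ≈ 17304.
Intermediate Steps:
l = -17/9 (l = -1/3 + ((-5 + (4 + 27)) - 40)/9 = -1/3 + ((-5 + 31) - 40)/9 = -1/3 + (26 - 40)/9 = -1/3 + (1/9)*(-14) = -1/3 - 14/9 = -17/9 ≈ -1.8889)
(l - 154)*(-111) = (-17/9 - 154)*(-111) = -1403/9*(-111) = 51911/3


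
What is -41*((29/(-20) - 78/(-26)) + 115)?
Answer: -95571/20 ≈ -4778.5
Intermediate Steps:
-41*((29/(-20) - 78/(-26)) + 115) = -41*((29*(-1/20) - 78*(-1/26)) + 115) = -41*((-29/20 + 3) + 115) = -41*(31/20 + 115) = -41*2331/20 = -95571/20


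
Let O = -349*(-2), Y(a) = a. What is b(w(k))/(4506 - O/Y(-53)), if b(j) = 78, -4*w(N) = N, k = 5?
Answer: 2067/119758 ≈ 0.017260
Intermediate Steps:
O = 698
w(N) = -N/4
b(w(k))/(4506 - O/Y(-53)) = 78/(4506 - 698/(-53)) = 78/(4506 - 698*(-1)/53) = 78/(4506 - 1*(-698/53)) = 78/(4506 + 698/53) = 78/(239516/53) = 78*(53/239516) = 2067/119758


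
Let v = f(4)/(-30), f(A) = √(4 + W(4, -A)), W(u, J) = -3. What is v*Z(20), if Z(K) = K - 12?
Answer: -4/15 ≈ -0.26667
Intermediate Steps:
f(A) = 1 (f(A) = √(4 - 3) = √1 = 1)
Z(K) = -12 + K
v = -1/30 (v = 1/(-30) = 1*(-1/30) = -1/30 ≈ -0.033333)
v*Z(20) = -(-12 + 20)/30 = -1/30*8 = -4/15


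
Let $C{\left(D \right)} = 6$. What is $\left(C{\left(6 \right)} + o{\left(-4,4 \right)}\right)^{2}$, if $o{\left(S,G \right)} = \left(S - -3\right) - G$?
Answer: $1$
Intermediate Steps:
$o{\left(S,G \right)} = 3 + S - G$ ($o{\left(S,G \right)} = \left(S + 3\right) - G = \left(3 + S\right) - G = 3 + S - G$)
$\left(C{\left(6 \right)} + o{\left(-4,4 \right)}\right)^{2} = \left(6 - 5\right)^{2} = 1^{2} = 1$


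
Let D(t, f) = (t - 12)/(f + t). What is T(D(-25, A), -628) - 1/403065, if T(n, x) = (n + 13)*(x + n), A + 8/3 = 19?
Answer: -17366217709/1612260 ≈ -10771.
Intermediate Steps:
A = 49/3 (A = -8/3 + 19 = 49/3 ≈ 16.333)
D(t, f) = (-12 + t)/(f + t)
T(n, x) = (13 + n)*(n + x)
T(D(-25, A), -628) - 1/403065 = (((-12 - 25)/(49/3 - 25))² + 13*((-12 - 25)/(49/3 - 25)) + 13*(-628) + ((-12 - 25)/(49/3 - 25))*(-628)) - 1/403065 = ((-37/(-26/3))² + 13*(-37/(-26/3)) - 8164 + (-37/(-26/3))*(-628)) - 1*1/403065 = ((-3/26*(-37))² + 13*(-3/26*(-37)) - 8164 - 3/26*(-37)*(-628)) - 1/403065 = ((111/26)² + 13*(111/26) - 8164 + (111/26)*(-628)) - 1/403065 = (12321/676 + 111/2 - 8164 - 34854/13) - 1/403065 = -7281433/676 - 1/403065 = -17366217709/1612260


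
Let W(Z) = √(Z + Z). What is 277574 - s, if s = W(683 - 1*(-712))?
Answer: 277574 - 3*√310 ≈ 2.7752e+5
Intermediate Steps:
W(Z) = √2*√Z (W(Z) = √(2*Z) = √2*√Z)
s = 3*√310 (s = √2*√(683 - 1*(-712)) = √2*√(683 + 712) = √2*√1395 = √2*(3*√155) = 3*√310 ≈ 52.820)
277574 - s = 277574 - 3*√310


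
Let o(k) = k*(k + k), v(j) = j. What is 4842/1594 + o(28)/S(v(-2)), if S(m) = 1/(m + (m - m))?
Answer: -2496971/797 ≈ -3133.0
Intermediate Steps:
S(m) = 1/m (S(m) = 1/(m + 0) = 1/m)
o(k) = 2*k² (o(k) = k*(2*k) = 2*k²)
4842/1594 + o(28)/S(v(-2)) = 4842/1594 + (2*28²)/(1/(-2)) = 4842*(1/1594) + (2*784)/(-½) = 2421/797 + 1568*(-2) = 2421/797 - 3136 = -2496971/797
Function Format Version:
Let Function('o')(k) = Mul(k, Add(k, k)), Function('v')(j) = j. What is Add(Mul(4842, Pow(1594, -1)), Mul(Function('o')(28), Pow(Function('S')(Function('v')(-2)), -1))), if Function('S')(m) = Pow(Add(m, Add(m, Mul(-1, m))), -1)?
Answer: Rational(-2496971, 797) ≈ -3133.0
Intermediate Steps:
Function('S')(m) = Pow(m, -1) (Function('S')(m) = Pow(Add(m, 0), -1) = Pow(m, -1))
Function('o')(k) = Mul(2, Pow(k, 2)) (Function('o')(k) = Mul(k, Mul(2, k)) = Mul(2, Pow(k, 2)))
Add(Mul(4842, Pow(1594, -1)), Mul(Function('o')(28), Pow(Function('S')(Function('v')(-2)), -1))) = Add(Mul(4842, Pow(1594, -1)), Mul(Mul(2, Pow(28, 2)), Pow(Pow(-2, -1), -1))) = Add(Mul(4842, Rational(1, 1594)), Mul(Mul(2, 784), Pow(Rational(-1, 2), -1))) = Add(Rational(2421, 797), Mul(1568, -2)) = Add(Rational(2421, 797), -3136) = Rational(-2496971, 797)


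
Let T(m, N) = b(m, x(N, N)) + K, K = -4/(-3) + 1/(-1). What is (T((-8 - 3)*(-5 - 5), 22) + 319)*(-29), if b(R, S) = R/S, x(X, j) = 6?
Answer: -29377/3 ≈ -9792.3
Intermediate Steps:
K = ⅓ (K = -4*(-⅓) + 1*(-1) = 4/3 - 1 = ⅓ ≈ 0.33333)
T(m, N) = ⅓ + m/6 (T(m, N) = m/6 + ⅓ = ⅓ + m/6)
(T((-8 - 3)*(-5 - 5), 22) + 319)*(-29) = ((⅓ + ((-8 - 3)*(-5 - 5))/6) + 319)*(-29) = ((⅓ + (-11*(-10))/6) + 319)*(-29) = ((⅓ + (⅙)*110) + 319)*(-29) = ((⅓ + 55/3) + 319)*(-29) = (56/3 + 319)*(-29) = (1013/3)*(-29) = -29377/3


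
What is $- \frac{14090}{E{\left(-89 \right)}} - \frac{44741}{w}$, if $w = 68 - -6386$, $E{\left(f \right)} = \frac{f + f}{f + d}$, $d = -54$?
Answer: $- \frac{6505967439}{574406} \approx -11326.0$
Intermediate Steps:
$E{\left(f \right)} = \frac{2 f}{-54 + f}$ ($E{\left(f \right)} = \frac{f + f}{f - 54} = \frac{2 f}{-54 + f}$)
$w = 6454$ ($w = 68 + 6386 = 6454$)
$- \frac{14090}{E{\left(-89 \right)}} - \frac{44741}{w} = - \frac{14090}{2 \left(-89\right) \frac{1}{-54 - 89}} - \frac{44741}{6454} = - \frac{14090}{2 \left(-89\right) \frac{1}{-143}} - \frac{44741}{6454} = - \frac{14090}{2 \left(-89\right) \left(- \frac{1}{143}\right)} - \frac{44741}{6454} = - \frac{14090}{\frac{178}{143}} - \frac{44741}{6454} = \left(-14090\right) \frac{143}{178} - \frac{44741}{6454} = - \frac{1007435}{89} - \frac{44741}{6454} = - \frac{6505967439}{574406}$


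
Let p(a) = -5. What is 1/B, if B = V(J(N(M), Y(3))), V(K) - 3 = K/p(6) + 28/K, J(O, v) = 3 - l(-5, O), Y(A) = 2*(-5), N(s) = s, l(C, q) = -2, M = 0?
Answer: 5/38 ≈ 0.13158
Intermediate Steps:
Y(A) = -10
J(O, v) = 5 (J(O, v) = 3 - 1*(-2) = 3 + 2 = 5)
V(K) = 3 + 28/K - K/5 (V(K) = 3 + (K/(-5) + 28/K) = 3 + (K*(-⅕) + 28/K) = 3 + (-K/5 + 28/K) = 3 + (28/K - K/5) = 3 + 28/K - K/5)
B = 38/5 (B = 3 + 28/5 - ⅕*5 = 3 + 28*(⅕) - 1 = 3 + 28/5 - 1 = 38/5 ≈ 7.6000)
1/B = 1/(38/5) = 5/38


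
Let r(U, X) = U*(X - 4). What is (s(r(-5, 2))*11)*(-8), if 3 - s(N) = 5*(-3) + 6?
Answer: -1056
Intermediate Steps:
r(U, X) = U*(-4 + X)
s(N) = 12 (s(N) = 3 - (5*(-3) + 6) = 3 - (-15 + 6) = 3 - 1*(-9) = 3 + 9 = 12)
(s(r(-5, 2))*11)*(-8) = (12*11)*(-8) = 132*(-8) = -1056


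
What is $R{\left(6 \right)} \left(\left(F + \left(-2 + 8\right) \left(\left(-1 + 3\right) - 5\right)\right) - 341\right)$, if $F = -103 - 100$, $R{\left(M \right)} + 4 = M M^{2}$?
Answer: $-119144$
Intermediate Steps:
$R{\left(M \right)} = -4 + M^{3}$ ($R{\left(M \right)} = -4 + M M^{2} = -4 + M^{3}$)
$F = -203$ ($F = -103 - 100 = -203$)
$R{\left(6 \right)} \left(\left(F + \left(-2 + 8\right) \left(\left(-1 + 3\right) - 5\right)\right) - 341\right) = \left(-4 + 6^{3}\right) \left(\left(-203 + \left(-2 + 8\right) \left(\left(-1 + 3\right) - 5\right)\right) - 341\right) = \left(-4 + 216\right) \left(\left(-203 + 6 \left(2 - 5\right)\right) - 341\right) = 212 \left(\left(-203 + 6 \left(-3\right)\right) - 341\right) = 212 \left(\left(-203 - 18\right) - 341\right) = 212 \left(-221 - 341\right) = 212 \left(-562\right) = -119144$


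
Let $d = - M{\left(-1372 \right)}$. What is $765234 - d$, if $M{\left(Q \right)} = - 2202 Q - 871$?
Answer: $3785507$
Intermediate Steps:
$M{\left(Q \right)} = -871 - 2202 Q$
$d = -3020273$ ($d = - (-871 - -3021144) = - (-871 + 3021144) = \left(-1\right) 3020273 = -3020273$)
$765234 - d = 765234 - -3020273 = 765234 + 3020273 = 3785507$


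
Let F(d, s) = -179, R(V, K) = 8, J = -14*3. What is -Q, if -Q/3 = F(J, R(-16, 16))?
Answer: -537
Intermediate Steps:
J = -42
Q = 537 (Q = -3*(-179) = 537)
-Q = -1*537 = -537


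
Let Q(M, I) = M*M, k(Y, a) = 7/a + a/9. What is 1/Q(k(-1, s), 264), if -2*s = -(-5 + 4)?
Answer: 324/64009 ≈ 0.0050618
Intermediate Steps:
s = -½ (s = -(-1)*(-5 + 4)/2 = -(-1)*(-1)/2 = -½*1 = -½ ≈ -0.50000)
k(Y, a) = 7/a + a/9 (k(Y, a) = 7/a + a*(⅑) = 7/a + a/9)
Q(M, I) = M²
1/Q(k(-1, s), 264) = 1/((7/(-½) + (⅑)*(-½))²) = 1/((7*(-2) - 1/18)²) = 1/((-14 - 1/18)²) = 1/((-253/18)²) = 1/(64009/324) = 324/64009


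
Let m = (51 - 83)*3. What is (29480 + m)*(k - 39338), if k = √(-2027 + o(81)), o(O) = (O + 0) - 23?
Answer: -1155907792 + 29384*I*√1969 ≈ -1.1559e+9 + 1.3039e+6*I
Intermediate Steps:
o(O) = -23 + O (o(O) = O - 23 = -23 + O)
m = -96 (m = -32*3 = -96)
k = I*√1969 (k = √(-2027 + (-23 + 81)) = √(-2027 + 58) = √(-1969) = I*√1969 ≈ 44.373*I)
(29480 + m)*(k - 39338) = (29480 - 96)*(I*√1969 - 39338) = 29384*(-39338 + I*√1969) = -1155907792 + 29384*I*√1969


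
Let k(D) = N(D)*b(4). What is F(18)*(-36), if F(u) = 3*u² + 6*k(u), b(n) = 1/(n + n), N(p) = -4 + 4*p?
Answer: -36828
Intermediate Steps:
b(n) = 1/(2*n)
k(D) = -½ + D/2 (k(D) = (-4 + 4*D)*((½)/4) = (-4 + 4*D)*((½)*(¼)) = (-4 + 4*D)*(⅛) = -½ + D/2)
F(u) = -3 + 3*u + 3*u² (F(u) = 3*u² + 6*(-½ + u/2) = 3*u² + (-3 + 3*u) = -3 + 3*u + 3*u²)
F(18)*(-36) = (-3 + 3*18 + 3*18²)*(-36) = (-3 + 54 + 3*324)*(-36) = (-3 + 54 + 972)*(-36) = 1023*(-36) = -36828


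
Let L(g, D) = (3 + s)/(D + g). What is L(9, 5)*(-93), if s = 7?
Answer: -465/7 ≈ -66.429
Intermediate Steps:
L(g, D) = 10/(D + g) (L(g, D) = (3 + 7)/(D + g) = 10/(D + g))
L(9, 5)*(-93) = (10/(5 + 9))*(-93) = (10/14)*(-93) = (10*(1/14))*(-93) = (5/7)*(-93) = -465/7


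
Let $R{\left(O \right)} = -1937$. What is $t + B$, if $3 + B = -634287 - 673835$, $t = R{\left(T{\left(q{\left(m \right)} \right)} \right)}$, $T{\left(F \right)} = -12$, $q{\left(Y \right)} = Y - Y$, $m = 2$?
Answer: $-1310062$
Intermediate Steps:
$q{\left(Y \right)} = 0$
$t = -1937$
$B = -1308125$ ($B = -3 - 1308122 = -1308125$)
$t + B = -1937 - 1308125 = -1310062$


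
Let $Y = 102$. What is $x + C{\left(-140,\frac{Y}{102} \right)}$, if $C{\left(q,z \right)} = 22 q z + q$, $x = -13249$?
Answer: $-16469$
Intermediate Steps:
$C{\left(q,z \right)} = q + 22 q z$ ($C{\left(q,z \right)} = 22 q z + q = q + 22 q z$)
$x + C{\left(-140,\frac{Y}{102} \right)} = -13249 - 140 \left(1 + 22 \cdot \frac{102}{102}\right) = -13249 - 140 \left(1 + 22 \cdot 102 \cdot \frac{1}{102}\right) = -13249 - 140 \left(1 + 22 \cdot 1\right) = -13249 - 140 \left(1 + 22\right) = -13249 - 3220 = -16469$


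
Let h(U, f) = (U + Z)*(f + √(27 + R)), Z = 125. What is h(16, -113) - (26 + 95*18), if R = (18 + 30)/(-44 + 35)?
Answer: -17669 + 47*√195 ≈ -17013.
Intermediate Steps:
R = -16/3 (R = 48/(-9) = 48*(-⅑) = -16/3 ≈ -5.3333)
h(U, f) = (125 + U)*(f + √195/3) (h(U, f) = (U + 125)*(f + √(27 - 16/3)) = (125 + U)*(f + √(65/3)) = (125 + U)*(f + √195/3))
h(16, -113) - (26 + 95*18) = (125*(-113) + 125*√195/3 + 16*(-113) + (⅓)*16*√195) - (26 + 95*18) = (-14125 + 125*√195/3 - 1808 + 16*√195/3) - (26 + 1710) = (-15933 + 47*√195) - 1*1736 = (-15933 + 47*√195) - 1736 = -17669 + 47*√195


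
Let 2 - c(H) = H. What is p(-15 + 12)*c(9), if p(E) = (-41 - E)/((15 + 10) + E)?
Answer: 133/11 ≈ 12.091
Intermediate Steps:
c(H) = 2 - H
p(E) = (-41 - E)/(25 + E)
p(-15 + 12)*c(9) = ((-41 - (-15 + 12))/(25 + (-15 + 12)))*(2 - 1*9) = ((-41 - 1*(-3))/(25 - 3))*(2 - 9) = ((-41 + 3)/22)*(-7) = ((1/22)*(-38))*(-7) = -19/11*(-7) = 133/11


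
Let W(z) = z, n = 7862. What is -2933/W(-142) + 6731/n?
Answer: 6003762/279101 ≈ 21.511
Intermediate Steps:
-2933/W(-142) + 6731/n = -2933/(-142) + 6731/7862 = -2933*(-1/142) + 6731*(1/7862) = 2933/142 + 6731/7862 = 6003762/279101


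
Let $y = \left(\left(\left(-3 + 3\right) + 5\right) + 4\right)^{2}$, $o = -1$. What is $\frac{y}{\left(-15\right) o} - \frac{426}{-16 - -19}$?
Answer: $- \frac{683}{5} \approx -136.6$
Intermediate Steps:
$y = 81$ ($y = \left(\left(0 + 5\right) + 4\right)^{2} = \left(5 + 4\right)^{2} = 9^{2} = 81$)
$\frac{y}{\left(-15\right) o} - \frac{426}{-16 - -19} = \frac{81}{\left(-15\right) \left(-1\right)} - \frac{426}{-16 - -19} = \frac{81}{15} - \frac{426}{-16 + 19} = 81 \cdot \frac{1}{15} - \frac{426}{3} = \frac{27}{5} - 142 = - \frac{683}{5}$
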